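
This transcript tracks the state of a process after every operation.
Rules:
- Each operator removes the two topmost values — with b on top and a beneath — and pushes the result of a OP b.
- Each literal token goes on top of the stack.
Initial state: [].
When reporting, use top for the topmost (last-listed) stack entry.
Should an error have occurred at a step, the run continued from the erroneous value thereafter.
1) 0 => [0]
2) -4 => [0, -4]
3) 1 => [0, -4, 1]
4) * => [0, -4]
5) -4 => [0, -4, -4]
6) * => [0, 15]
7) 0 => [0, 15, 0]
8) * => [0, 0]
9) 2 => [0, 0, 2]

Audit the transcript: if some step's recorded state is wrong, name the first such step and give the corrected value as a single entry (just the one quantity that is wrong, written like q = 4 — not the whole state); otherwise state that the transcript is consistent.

step 6, top = 16

step 1: push 0: top = 0 -> consistent with the transcript
step 2: push -4: top = -4 -> matches
step 3: push 1: top = 1 -> checks out
step 4: -4 * 1 = -4 -> no discrepancy
step 5: push -4: top = -4 -> confirmed correct
step 6: -4 * -4 = 16 -> this is not what the transcript shows
First incorrect step: 6; the correct value is top = 16.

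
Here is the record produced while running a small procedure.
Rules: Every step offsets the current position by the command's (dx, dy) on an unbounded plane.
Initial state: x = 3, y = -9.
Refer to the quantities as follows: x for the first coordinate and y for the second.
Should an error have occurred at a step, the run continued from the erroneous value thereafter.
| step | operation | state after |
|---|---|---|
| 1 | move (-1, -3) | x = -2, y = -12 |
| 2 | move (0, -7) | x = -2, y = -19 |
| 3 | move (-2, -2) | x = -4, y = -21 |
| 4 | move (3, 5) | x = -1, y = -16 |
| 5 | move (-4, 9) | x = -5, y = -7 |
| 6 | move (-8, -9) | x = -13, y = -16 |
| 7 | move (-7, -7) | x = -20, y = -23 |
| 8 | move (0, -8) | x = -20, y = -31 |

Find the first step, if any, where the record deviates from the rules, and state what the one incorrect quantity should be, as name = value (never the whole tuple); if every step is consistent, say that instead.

1. x = 3 + (-1) = 2, y = -9 + (-3) = -12 (the entry is off here)
Conclusion: step 1 carries the first error; the entry should be x = 2.

step 1, x = 2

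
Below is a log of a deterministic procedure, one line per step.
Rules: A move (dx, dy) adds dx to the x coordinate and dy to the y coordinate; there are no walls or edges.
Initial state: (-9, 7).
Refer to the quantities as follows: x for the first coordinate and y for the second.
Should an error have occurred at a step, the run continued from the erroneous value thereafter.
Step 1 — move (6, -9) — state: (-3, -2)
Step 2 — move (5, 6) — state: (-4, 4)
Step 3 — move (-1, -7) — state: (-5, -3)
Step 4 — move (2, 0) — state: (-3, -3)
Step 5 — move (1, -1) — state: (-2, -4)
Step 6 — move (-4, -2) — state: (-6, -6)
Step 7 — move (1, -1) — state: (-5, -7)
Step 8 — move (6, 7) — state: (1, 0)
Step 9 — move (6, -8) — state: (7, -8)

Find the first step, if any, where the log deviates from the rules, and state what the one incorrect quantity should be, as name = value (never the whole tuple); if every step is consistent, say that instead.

Recomputing the run from the initial state:
step 1: x = -3, y = -2
step 2: x = 2, y = 4
step 3: x = 1, y = -3
step 4: x = 3, y = -3
step 5: x = 4, y = -4
step 6: x = 0, y = -6
step 7: x = 1, y = -7
step 8: x = 7, y = 0
step 9: x = 13, y = -8
The first disagreement with the log is at step 2, where the value should be x = 2.

step 2, x = 2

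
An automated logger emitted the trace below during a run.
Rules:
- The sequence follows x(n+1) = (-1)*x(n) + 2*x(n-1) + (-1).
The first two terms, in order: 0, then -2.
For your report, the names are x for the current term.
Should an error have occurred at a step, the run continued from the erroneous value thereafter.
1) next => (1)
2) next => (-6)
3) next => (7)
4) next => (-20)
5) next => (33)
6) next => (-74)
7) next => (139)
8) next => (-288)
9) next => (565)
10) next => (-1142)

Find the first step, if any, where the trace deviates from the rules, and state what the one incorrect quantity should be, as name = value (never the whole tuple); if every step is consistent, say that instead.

no error

Recomputing the run from the initial state:
step 1: x = 1
step 2: x = -6
step 3: x = 7
step 4: x = -20
step 5: x = 33
step 6: x = -74
step 7: x = 139
step 8: x = -288
step 9: x = 565
step 10: x = -1142
This matches the trace at every step.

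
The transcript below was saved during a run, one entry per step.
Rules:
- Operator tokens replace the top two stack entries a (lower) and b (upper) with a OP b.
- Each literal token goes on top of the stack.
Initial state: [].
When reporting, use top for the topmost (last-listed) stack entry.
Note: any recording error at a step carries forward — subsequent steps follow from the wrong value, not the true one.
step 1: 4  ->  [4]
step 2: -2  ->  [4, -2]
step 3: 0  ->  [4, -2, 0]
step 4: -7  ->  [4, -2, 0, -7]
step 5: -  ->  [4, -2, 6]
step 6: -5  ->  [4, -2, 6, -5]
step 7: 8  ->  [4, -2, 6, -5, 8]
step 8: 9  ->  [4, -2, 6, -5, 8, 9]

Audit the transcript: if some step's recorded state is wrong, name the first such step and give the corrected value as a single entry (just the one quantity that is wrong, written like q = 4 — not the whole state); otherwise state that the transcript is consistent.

Recomputing the run from the initial state:
step 1: [4]
step 2: [4, -2]
step 3: [4, -2, 0]
step 4: [4, -2, 0, -7]
step 5: [4, -2, 7]
step 6: [4, -2, 7, -5]
step 7: [4, -2, 7, -5, 8]
step 8: [4, -2, 7, -5, 8, 9]
The first disagreement with the transcript is at step 5, where the value should be top = 7.

step 5, top = 7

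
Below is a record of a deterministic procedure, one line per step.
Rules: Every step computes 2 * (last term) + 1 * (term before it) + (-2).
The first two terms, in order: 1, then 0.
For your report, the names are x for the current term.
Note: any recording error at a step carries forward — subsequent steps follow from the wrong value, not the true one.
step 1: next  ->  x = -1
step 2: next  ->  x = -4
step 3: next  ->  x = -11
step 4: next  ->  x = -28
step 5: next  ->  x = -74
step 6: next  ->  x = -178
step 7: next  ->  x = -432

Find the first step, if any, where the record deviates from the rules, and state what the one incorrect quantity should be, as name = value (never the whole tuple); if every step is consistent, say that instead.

step 5, x = -69

Step 1: x = 2*(0) + (1)*(1) + (-2) = -1 — matches.
Step 2: x = 2*(-1) + (1)*(0) + (-2) = -4 — agrees with the record.
Step 3: x = 2*(-4) + (1)*(-1) + (-2) = -11 — agrees with the record.
Step 4: x = 2*(-11) + (1)*(-4) + (-2) = -28 — no discrepancy.
Step 5: x = 2*(-28) + (1)*(-11) + (-2) = -69 — a discrepancy with the record.
First incorrect step: 5; the correct value is x = -69.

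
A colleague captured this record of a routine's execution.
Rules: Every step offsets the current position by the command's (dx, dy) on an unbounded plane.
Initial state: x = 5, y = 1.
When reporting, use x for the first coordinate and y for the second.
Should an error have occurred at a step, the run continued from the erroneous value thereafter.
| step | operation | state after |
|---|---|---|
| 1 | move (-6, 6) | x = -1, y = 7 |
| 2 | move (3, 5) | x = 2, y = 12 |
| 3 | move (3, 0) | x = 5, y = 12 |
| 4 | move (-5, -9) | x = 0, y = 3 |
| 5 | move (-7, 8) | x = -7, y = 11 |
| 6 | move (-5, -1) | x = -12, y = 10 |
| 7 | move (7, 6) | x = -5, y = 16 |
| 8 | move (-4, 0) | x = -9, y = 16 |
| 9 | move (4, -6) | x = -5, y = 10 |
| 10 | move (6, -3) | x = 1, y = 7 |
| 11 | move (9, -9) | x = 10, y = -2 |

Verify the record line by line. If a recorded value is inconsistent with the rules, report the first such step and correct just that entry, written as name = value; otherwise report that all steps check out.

Recomputing the run from the initial state:
step 1: x = -1, y = 7
step 2: x = 2, y = 12
step 3: x = 5, y = 12
step 4: x = 0, y = 3
step 5: x = -7, y = 11
step 6: x = -12, y = 10
step 7: x = -5, y = 16
step 8: x = -9, y = 16
step 9: x = -5, y = 10
step 10: x = 1, y = 7
step 11: x = 10, y = -2
This matches the record at every step.

no error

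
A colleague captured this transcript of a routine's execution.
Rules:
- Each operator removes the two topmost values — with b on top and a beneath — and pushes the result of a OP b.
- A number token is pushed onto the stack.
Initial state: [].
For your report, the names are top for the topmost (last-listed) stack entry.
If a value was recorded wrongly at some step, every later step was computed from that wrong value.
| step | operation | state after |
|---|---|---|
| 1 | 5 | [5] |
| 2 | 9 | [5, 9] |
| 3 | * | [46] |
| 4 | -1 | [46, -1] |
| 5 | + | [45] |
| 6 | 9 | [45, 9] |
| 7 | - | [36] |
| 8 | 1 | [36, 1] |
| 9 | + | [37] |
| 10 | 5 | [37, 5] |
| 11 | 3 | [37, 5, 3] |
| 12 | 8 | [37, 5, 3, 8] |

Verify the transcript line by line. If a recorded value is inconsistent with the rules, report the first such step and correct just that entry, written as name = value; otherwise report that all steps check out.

step 1: push 5: top = 5 -> no discrepancy
step 2: push 9: top = 9 -> verified
step 3: 5 * 9 = 45 -> not what was recorded
That makes step 3 the first incorrect line — top = 45 is what it should show.

step 3, top = 45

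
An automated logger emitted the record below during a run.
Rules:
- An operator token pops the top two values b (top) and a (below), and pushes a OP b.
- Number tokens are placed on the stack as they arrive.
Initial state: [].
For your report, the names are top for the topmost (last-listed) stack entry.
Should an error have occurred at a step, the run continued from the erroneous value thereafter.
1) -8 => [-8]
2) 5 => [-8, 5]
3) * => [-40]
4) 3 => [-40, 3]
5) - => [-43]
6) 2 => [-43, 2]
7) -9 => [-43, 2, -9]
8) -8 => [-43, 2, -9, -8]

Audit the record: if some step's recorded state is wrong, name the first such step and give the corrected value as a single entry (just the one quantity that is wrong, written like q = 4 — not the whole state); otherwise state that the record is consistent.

no error

Recomputing the run from the initial state:
step 1: [-8]
step 2: [-8, 5]
step 3: [-40]
step 4: [-40, 3]
step 5: [-43]
step 6: [-43, 2]
step 7: [-43, 2, -9]
step 8: [-43, 2, -9, -8]
This matches the record at every step.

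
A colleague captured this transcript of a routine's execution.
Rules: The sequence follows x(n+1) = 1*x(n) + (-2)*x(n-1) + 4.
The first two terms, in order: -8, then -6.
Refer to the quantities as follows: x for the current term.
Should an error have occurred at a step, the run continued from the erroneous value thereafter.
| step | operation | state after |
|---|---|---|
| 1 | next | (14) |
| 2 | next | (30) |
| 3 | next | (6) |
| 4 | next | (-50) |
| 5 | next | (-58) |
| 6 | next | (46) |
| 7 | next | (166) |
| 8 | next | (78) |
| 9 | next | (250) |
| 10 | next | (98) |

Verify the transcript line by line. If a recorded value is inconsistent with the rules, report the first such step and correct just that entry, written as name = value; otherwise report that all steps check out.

step 1: x = 1*(-6) + (-2)*(-8) + (4) = 14 -> agrees with the transcript
step 2: x = 1*(14) + (-2)*(-6) + (4) = 30 -> consistent with the transcript
step 3: x = 1*(30) + (-2)*(14) + (4) = 6 -> no discrepancy
step 4: x = 1*(6) + (-2)*(30) + (4) = -50 -> in agreement
step 5: x = 1*(-50) + (-2)*(6) + (4) = -58 -> matches
step 6: x = 1*(-58) + (-2)*(-50) + (4) = 46 -> matches
step 7: x = 1*(46) + (-2)*(-58) + (4) = 166 -> checks out
step 8: x = 1*(166) + (-2)*(46) + (4) = 78 -> consistent with the transcript
step 9: x = 1*(78) + (-2)*(166) + (4) = -250 -> this is not what the transcript shows
So the first discrepancy is step 9, where the right value is x = -250.

step 9, x = -250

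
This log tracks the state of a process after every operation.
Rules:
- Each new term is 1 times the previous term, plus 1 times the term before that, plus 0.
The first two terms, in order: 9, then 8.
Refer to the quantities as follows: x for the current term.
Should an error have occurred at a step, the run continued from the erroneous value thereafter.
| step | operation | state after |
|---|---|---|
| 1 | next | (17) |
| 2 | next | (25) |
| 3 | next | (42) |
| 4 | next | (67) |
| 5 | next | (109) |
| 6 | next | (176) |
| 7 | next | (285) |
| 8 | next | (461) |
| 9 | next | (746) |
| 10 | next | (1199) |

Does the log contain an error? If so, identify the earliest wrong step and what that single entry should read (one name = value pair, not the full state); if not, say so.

step 10, x = 1207

Step 1: x = 1*(8) + (1)*(9) + (0) = 17 — verified.
Step 2: x = 1*(17) + (1)*(8) + (0) = 25 — agrees with the log.
Step 3: x = 1*(25) + (1)*(17) + (0) = 42 — matches.
Step 4: x = 1*(42) + (1)*(25) + (0) = 67 — exactly as logged.
Step 5: x = 1*(67) + (1)*(42) + (0) = 109 — confirmed correct.
Step 6: x = 1*(109) + (1)*(67) + (0) = 176 — checks out.
Step 7: x = 1*(176) + (1)*(109) + (0) = 285 — consistent with the log.
Step 8: x = 1*(285) + (1)*(176) + (0) = 461 — confirmed correct.
Step 9: x = 1*(461) + (1)*(285) + (0) = 746 — checks out.
Step 10: x = 1*(746) + (1)*(461) + (0) = 1207 — the log disagrees here.
First deviation found at step 10; the corrected entry is x = 1207.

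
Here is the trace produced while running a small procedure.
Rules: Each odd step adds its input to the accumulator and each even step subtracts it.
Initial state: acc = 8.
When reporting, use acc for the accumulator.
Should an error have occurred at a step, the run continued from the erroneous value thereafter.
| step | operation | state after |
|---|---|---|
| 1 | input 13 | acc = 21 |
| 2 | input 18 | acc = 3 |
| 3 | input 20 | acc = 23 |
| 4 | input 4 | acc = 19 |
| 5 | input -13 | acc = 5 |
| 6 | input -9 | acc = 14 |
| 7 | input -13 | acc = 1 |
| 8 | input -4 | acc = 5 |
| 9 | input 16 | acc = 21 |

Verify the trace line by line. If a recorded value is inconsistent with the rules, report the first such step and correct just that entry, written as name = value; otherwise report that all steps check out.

step 5, acc = 6

Step 1: acc = 8 + 13 = 21 — matches.
Step 2: acc = 21 - 18 = 3 — exactly as logged.
Step 3: acc = 3 + 20 = 23 — agrees with the trace.
Step 4: acc = 23 - 4 = 19 — in agreement.
Step 5: acc = 19 + -13 = 6 — the entry is off here.
Step 5 is the first one off; corrected, acc = 6.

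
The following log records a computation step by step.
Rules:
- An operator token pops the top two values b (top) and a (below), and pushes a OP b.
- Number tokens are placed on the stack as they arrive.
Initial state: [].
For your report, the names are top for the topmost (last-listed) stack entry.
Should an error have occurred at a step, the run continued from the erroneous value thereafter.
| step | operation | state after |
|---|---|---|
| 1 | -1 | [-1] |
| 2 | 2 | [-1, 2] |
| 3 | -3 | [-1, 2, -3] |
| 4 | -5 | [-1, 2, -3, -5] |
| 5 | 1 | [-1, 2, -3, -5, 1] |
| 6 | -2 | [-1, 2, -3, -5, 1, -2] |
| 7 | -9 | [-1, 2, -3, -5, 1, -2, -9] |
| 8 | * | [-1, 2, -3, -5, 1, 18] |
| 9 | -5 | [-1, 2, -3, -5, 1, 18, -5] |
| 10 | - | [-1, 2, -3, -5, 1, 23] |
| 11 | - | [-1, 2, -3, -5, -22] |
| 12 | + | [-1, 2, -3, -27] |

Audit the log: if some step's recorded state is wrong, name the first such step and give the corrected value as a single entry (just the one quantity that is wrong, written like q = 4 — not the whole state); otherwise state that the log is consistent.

step 1: push -1: top = -1 -> exactly as logged
step 2: push 2: top = 2 -> no discrepancy
step 3: push -3: top = -3 -> confirmed correct
step 4: push -5: top = -5 -> verified
step 5: push 1: top = 1 -> verified
step 6: push -2: top = -2 -> verified
step 7: push -9: top = -9 -> verified
step 8: -2 * -9 = 18 -> consistent with the log
step 9: push -5: top = -5 -> matches
step 10: 18 - -5 = 23 -> consistent with the log
step 11: 1 - 23 = -22 -> matches
step 12: -5 + -22 = -27 -> no discrepancy
The recomputation confirms every line.

no error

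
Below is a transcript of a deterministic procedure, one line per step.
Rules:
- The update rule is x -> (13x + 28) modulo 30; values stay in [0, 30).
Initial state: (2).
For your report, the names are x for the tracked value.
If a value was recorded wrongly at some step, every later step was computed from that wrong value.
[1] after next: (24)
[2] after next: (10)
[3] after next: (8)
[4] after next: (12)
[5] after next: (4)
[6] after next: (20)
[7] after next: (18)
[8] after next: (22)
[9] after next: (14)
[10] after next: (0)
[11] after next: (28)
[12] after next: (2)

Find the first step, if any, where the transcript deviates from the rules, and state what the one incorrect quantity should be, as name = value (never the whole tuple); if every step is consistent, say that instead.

Recomputing the run from the initial state:
step 1: x = 24
step 2: x = 10
step 3: x = 8
step 4: x = 12
step 5: x = 4
step 6: x = 20
step 7: x = 18
step 8: x = 22
step 9: x = 14
step 10: x = 0
step 11: x = 28
step 12: x = 2
This matches the transcript at every step.

no error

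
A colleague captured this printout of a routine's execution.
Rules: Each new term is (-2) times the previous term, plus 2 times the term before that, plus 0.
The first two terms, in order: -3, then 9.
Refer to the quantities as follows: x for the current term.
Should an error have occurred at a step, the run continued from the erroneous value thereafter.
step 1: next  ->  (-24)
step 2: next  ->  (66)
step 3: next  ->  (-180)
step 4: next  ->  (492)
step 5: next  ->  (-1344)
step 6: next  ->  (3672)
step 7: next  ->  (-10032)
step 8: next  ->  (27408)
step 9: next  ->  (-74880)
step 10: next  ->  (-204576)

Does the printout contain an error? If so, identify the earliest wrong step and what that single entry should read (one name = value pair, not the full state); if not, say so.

step 10, x = 204576

1. x = -2*(9) + (2)*(-3) + (0) = -24 (matches)
2. x = -2*(-24) + (2)*(9) + (0) = 66 (no discrepancy)
3. x = -2*(66) + (2)*(-24) + (0) = -180 (checks out)
4. x = -2*(-180) + (2)*(66) + (0) = 492 (consistent with the printout)
5. x = -2*(492) + (2)*(-180) + (0) = -1344 (exactly as logged)
6. x = -2*(-1344) + (2)*(492) + (0) = 3672 (same as recorded)
7. x = -2*(3672) + (2)*(-1344) + (0) = -10032 (agrees with the printout)
8. x = -2*(-10032) + (2)*(3672) + (0) = 27408 (same as recorded)
9. x = -2*(27408) + (2)*(-10032) + (0) = -74880 (confirmed correct)
10. x = -2*(-74880) + (2)*(27408) + (0) = 204576 (the entry is off here)
Conclusion: step 10 carries the first error; the entry should be x = 204576.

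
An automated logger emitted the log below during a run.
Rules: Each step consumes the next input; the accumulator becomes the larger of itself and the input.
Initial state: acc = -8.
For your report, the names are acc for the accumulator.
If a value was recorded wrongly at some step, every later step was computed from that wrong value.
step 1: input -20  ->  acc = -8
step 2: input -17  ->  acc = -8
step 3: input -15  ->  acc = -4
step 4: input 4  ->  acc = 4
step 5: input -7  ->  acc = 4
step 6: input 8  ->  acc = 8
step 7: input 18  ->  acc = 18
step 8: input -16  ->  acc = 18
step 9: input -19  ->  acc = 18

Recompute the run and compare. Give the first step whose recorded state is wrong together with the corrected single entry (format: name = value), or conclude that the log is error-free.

step 3, acc = -8

step 1: acc = max(-8, -20) = -8 -> agrees with the log
step 2: acc = max(-8, -17) = -8 -> agrees with the log
step 3: acc = max(-8, -15) = -8 -> the entry is off here
Conclusion: step 3 carries the first error; the entry should be acc = -8.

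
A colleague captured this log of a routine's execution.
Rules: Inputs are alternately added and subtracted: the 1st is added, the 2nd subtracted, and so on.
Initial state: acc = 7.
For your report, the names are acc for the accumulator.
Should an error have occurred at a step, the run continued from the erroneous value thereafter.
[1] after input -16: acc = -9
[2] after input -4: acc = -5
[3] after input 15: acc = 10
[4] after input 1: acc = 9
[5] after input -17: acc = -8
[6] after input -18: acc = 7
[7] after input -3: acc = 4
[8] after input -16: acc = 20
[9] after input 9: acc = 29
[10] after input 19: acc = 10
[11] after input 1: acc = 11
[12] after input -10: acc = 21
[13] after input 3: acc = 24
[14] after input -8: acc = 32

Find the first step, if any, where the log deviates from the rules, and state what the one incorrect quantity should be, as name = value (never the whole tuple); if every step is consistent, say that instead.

Step 1: acc = 7 + -16 = -9 — matches.
Step 2: acc = -9 - -4 = -5 — matches.
Step 3: acc = -5 + 15 = 10 — confirmed correct.
Step 4: acc = 10 - 1 = 9 — verified.
Step 5: acc = 9 + -17 = -8 — no discrepancy.
Step 6: acc = -8 - -18 = 10 — not what was recorded.
First deviation found at step 6; the corrected entry is acc = 10.

step 6, acc = 10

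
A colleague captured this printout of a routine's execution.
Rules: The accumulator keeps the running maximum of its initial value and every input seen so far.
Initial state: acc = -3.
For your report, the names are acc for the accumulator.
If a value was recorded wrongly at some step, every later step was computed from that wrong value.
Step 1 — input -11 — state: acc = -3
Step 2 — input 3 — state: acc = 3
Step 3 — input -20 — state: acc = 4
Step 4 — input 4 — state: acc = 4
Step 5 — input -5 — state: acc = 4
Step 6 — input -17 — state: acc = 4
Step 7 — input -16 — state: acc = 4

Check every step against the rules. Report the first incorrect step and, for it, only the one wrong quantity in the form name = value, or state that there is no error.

step 3, acc = 3

step 1: acc = max(-3, -11) = -3 -> matches
step 2: acc = max(-3, 3) = 3 -> matches
step 3: acc = max(3, -20) = 3 -> the recorded entry deviates here
The audit stops at step 3: the recorded entry is wrong and should be acc = 3.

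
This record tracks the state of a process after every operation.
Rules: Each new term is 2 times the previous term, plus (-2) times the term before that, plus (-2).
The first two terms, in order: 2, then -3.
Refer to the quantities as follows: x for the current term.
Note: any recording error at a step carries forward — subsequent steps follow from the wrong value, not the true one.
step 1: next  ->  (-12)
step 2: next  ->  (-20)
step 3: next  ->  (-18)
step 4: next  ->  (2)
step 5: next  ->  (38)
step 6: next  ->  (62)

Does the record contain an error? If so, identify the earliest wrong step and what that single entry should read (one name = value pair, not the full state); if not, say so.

step 6, x = 70

Recomputing the run from the initial state:
step 1: x = -12
step 2: x = -20
step 3: x = -18
step 4: x = 2
step 5: x = 38
step 6: x = 70
The first disagreement with the record is at step 6, where the value should be x = 70.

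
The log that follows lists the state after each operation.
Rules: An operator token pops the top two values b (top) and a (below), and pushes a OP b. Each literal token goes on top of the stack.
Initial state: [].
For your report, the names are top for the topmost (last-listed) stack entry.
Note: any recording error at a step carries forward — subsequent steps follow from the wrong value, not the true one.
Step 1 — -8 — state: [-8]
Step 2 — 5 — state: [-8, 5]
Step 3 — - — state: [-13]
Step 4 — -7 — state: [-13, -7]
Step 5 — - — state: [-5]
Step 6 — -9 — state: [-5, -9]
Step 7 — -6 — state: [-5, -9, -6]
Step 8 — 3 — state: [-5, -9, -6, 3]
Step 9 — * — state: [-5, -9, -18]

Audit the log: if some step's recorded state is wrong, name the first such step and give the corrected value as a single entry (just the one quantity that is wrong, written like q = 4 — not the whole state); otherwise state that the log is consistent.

Recomputing the run from the initial state:
step 1: [-8]
step 2: [-8, 5]
step 3: [-13]
step 4: [-13, -7]
step 5: [-6]
step 6: [-6, -9]
step 7: [-6, -9, -6]
step 8: [-6, -9, -6, 3]
step 9: [-6, -9, -18]
The first disagreement with the log is at step 5, where the value should be top = -6.

step 5, top = -6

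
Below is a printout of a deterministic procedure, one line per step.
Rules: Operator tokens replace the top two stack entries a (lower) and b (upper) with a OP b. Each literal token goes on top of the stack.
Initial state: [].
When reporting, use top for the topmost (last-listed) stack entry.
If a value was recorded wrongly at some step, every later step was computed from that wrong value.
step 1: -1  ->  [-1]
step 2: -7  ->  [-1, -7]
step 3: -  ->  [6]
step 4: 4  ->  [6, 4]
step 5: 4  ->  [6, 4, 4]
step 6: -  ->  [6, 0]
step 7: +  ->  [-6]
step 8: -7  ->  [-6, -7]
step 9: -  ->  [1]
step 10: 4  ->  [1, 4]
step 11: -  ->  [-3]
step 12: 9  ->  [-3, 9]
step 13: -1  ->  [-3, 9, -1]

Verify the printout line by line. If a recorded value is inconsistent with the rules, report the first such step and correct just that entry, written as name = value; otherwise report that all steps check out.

Recomputing the run from the initial state:
step 1: [-1]
step 2: [-1, -7]
step 3: [6]
step 4: [6, 4]
step 5: [6, 4, 4]
step 6: [6, 0]
step 7: [6]
step 8: [6, -7]
step 9: [13]
step 10: [13, 4]
step 11: [9]
step 12: [9, 9]
step 13: [9, 9, -1]
The first disagreement with the printout is at step 7, where the value should be top = 6.

step 7, top = 6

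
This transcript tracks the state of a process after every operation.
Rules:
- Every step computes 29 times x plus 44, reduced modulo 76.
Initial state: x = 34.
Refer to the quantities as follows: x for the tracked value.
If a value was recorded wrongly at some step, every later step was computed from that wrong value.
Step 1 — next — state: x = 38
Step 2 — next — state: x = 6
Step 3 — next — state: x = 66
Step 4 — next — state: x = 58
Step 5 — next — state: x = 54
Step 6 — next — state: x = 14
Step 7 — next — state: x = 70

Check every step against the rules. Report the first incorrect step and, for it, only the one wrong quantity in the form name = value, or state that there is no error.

step 1, x = 42

Recomputing the run from the initial state:
step 1: x = 42
step 2: x = 46
step 3: x = 10
step 4: x = 30
step 5: x = 2
step 6: x = 26
step 7: x = 38
The first disagreement with the transcript is at step 1, where the value should be x = 42.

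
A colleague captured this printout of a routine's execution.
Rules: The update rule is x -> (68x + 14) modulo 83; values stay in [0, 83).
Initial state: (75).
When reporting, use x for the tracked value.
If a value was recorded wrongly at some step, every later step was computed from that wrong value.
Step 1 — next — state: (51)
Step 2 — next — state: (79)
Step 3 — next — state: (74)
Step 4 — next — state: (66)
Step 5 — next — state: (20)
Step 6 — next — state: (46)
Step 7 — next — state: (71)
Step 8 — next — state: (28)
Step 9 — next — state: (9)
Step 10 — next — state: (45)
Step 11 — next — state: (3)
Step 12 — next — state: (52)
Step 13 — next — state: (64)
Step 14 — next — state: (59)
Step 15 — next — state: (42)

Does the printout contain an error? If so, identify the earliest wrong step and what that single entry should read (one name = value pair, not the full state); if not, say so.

step 14, x = 50

Recomputing the run from the initial state:
step 1: x = 51
step 2: x = 79
step 3: x = 74
step 4: x = 66
step 5: x = 20
step 6: x = 46
step 7: x = 71
step 8: x = 28
step 9: x = 9
step 10: x = 45
step 11: x = 3
step 12: x = 52
step 13: x = 64
step 14: x = 50
step 15: x = 11
The first disagreement with the printout is at step 14, where the value should be x = 50.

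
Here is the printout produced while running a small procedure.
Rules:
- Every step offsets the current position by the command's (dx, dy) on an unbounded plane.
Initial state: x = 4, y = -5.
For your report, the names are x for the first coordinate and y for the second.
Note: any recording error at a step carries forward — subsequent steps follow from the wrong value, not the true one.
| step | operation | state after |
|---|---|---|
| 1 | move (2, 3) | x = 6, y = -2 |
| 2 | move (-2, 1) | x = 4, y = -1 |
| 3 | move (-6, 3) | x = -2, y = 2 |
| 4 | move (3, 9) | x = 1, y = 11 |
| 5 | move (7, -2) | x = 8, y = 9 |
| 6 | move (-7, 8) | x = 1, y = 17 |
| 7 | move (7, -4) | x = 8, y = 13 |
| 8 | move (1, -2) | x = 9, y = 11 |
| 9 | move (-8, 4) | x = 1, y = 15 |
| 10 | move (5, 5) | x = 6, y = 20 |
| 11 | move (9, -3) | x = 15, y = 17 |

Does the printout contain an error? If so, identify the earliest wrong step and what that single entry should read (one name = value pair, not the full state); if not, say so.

1. x = 4 + (2) = 6, y = -5 + (3) = -2 (checks out)
2. x = 6 + (-2) = 4, y = -2 + (1) = -1 (exactly as logged)
3. x = 4 + (-6) = -2, y = -1 + (3) = 2 (no discrepancy)
4. x = -2 + (3) = 1, y = 2 + (9) = 11 (exactly as logged)
5. x = 1 + (7) = 8, y = 11 + (-2) = 9 (consistent with the printout)
6. x = 8 + (-7) = 1, y = 9 + (8) = 17 (in agreement)
7. x = 1 + (7) = 8, y = 17 + (-4) = 13 (consistent with the printout)
8. x = 8 + (1) = 9, y = 13 + (-2) = 11 (checks out)
9. x = 9 + (-8) = 1, y = 11 + (4) = 15 (in agreement)
10. x = 1 + (5) = 6, y = 15 + (5) = 20 (in agreement)
11. x = 6 + (9) = 15, y = 20 + (-3) = 17 (confirmed correct)
All entries verified; no error found.

no error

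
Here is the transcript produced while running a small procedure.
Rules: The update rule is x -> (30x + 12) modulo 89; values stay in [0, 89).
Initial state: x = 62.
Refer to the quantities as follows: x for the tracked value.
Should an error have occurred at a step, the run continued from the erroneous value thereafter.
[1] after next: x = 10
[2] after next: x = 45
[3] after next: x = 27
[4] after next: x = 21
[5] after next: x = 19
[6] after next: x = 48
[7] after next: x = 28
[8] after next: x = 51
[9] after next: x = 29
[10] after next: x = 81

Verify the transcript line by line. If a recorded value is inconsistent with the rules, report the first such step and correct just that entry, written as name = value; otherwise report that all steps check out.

step 1: x = (30*62 + 12) mod 89 = 3 -> not what was recorded
That makes step 1 the first incorrect line — x = 3 is what it should show.

step 1, x = 3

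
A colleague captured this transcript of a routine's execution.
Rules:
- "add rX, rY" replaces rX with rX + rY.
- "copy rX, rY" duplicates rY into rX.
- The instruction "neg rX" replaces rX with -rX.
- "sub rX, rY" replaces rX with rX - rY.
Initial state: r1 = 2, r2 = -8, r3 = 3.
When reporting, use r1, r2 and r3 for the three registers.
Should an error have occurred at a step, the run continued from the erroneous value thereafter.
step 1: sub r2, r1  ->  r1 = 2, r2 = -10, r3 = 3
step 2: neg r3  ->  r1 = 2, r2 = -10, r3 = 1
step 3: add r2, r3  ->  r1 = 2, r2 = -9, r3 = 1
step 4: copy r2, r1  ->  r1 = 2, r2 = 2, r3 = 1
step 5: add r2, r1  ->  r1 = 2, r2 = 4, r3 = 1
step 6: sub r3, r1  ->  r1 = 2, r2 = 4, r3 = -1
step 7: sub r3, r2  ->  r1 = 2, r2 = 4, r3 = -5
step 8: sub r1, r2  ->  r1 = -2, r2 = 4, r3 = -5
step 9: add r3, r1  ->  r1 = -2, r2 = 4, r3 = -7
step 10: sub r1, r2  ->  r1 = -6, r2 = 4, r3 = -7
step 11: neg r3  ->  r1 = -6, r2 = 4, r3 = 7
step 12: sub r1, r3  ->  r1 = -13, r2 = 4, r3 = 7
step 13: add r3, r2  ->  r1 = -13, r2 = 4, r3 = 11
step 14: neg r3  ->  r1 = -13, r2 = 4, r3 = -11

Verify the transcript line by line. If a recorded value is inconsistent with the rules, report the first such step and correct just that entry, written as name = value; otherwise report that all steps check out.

Step 1: r2 = -8 - 2 = -10 — matches.
Step 2: r3 = -(3) = -3 — not what was recorded.
Conclusion: step 2 carries the first error; the entry should be r3 = -3.

step 2, r3 = -3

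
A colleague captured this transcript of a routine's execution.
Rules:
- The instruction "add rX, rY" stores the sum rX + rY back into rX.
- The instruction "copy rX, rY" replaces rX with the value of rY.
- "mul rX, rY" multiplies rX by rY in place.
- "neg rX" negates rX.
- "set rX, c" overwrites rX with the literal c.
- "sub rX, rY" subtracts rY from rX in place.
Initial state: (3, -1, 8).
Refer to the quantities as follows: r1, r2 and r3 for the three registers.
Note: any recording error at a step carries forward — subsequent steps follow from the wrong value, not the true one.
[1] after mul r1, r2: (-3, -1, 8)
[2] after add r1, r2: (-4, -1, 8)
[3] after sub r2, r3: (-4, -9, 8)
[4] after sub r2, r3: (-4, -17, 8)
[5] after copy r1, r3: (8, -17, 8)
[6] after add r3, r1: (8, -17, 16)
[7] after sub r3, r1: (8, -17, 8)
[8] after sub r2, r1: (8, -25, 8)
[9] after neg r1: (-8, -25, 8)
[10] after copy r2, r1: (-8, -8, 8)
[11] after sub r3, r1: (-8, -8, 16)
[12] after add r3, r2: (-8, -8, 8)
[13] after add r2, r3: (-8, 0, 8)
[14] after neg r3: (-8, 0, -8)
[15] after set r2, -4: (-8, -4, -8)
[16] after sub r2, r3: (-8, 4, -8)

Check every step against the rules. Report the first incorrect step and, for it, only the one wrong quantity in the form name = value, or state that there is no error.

Recomputing the run from the initial state:
step 1: r1 = -3, r2 = -1, r3 = 8
step 2: r1 = -4, r2 = -1, r3 = 8
step 3: r1 = -4, r2 = -9, r3 = 8
step 4: r1 = -4, r2 = -17, r3 = 8
step 5: r1 = 8, r2 = -17, r3 = 8
step 6: r1 = 8, r2 = -17, r3 = 16
step 7: r1 = 8, r2 = -17, r3 = 8
step 8: r1 = 8, r2 = -25, r3 = 8
step 9: r1 = -8, r2 = -25, r3 = 8
step 10: r1 = -8, r2 = -8, r3 = 8
step 11: r1 = -8, r2 = -8, r3 = 16
step 12: r1 = -8, r2 = -8, r3 = 8
step 13: r1 = -8, r2 = 0, r3 = 8
step 14: r1 = -8, r2 = 0, r3 = -8
step 15: r1 = -8, r2 = -4, r3 = -8
step 16: r1 = -8, r2 = 4, r3 = -8
This matches the transcript at every step.

no error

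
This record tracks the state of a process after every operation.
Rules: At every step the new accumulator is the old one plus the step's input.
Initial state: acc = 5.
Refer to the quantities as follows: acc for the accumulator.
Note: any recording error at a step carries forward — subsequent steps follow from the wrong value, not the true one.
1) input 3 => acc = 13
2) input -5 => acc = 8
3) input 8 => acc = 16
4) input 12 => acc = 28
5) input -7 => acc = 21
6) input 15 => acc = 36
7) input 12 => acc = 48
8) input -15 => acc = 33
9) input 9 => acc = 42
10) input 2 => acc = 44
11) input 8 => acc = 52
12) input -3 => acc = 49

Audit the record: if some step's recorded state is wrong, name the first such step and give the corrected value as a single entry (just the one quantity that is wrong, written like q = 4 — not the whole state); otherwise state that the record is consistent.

step 1, acc = 8

Recomputing the run from the initial state:
step 1: acc = 8
step 2: acc = 3
step 3: acc = 11
step 4: acc = 23
step 5: acc = 16
step 6: acc = 31
step 7: acc = 43
step 8: acc = 28
step 9: acc = 37
step 10: acc = 39
step 11: acc = 47
step 12: acc = 44
The first disagreement with the record is at step 1, where the value should be acc = 8.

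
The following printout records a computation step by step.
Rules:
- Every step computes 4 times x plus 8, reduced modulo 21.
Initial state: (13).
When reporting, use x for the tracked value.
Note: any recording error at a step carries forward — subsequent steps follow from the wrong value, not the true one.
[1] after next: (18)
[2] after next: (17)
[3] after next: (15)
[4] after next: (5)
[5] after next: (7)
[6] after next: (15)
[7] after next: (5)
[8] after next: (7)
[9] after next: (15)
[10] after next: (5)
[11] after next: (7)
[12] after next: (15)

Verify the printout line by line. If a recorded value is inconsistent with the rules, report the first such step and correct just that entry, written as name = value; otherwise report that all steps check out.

1. x = (4*13 + 8) mod 21 = 18 (agrees with the printout)
2. x = (4*18 + 8) mod 21 = 17 (verified)
3. x = (4*17 + 8) mod 21 = 13 (not what was recorded)
Conclusion: step 3 carries the first error; the entry should be x = 13.

step 3, x = 13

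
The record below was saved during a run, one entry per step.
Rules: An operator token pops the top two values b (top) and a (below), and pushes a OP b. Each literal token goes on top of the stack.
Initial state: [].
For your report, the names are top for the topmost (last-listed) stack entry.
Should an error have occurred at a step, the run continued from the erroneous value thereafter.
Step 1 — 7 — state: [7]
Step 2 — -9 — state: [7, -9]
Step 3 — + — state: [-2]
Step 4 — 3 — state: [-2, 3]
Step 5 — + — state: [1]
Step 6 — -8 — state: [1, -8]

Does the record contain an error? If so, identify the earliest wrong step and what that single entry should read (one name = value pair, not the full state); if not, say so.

Recomputing the run from the initial state:
step 1: [7]
step 2: [7, -9]
step 3: [-2]
step 4: [-2, 3]
step 5: [1]
step 6: [1, -8]
This matches the record at every step.

no error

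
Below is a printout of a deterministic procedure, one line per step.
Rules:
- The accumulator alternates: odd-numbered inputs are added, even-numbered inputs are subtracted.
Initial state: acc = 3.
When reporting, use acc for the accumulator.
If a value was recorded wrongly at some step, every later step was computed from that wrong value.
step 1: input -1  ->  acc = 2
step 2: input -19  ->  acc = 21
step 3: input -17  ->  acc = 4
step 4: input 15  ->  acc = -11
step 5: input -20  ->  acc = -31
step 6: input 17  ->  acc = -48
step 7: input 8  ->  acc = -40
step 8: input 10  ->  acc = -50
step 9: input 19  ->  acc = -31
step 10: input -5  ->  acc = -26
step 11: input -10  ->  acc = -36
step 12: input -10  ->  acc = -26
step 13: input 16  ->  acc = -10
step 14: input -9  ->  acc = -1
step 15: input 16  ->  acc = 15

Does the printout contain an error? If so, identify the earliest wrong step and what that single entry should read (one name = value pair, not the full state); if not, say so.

no error

Recomputing the run from the initial state:
step 1: acc = 2
step 2: acc = 21
step 3: acc = 4
step 4: acc = -11
step 5: acc = -31
step 6: acc = -48
step 7: acc = -40
step 8: acc = -50
step 9: acc = -31
step 10: acc = -26
step 11: acc = -36
step 12: acc = -26
step 13: acc = -10
step 14: acc = -1
step 15: acc = 15
This matches the printout at every step.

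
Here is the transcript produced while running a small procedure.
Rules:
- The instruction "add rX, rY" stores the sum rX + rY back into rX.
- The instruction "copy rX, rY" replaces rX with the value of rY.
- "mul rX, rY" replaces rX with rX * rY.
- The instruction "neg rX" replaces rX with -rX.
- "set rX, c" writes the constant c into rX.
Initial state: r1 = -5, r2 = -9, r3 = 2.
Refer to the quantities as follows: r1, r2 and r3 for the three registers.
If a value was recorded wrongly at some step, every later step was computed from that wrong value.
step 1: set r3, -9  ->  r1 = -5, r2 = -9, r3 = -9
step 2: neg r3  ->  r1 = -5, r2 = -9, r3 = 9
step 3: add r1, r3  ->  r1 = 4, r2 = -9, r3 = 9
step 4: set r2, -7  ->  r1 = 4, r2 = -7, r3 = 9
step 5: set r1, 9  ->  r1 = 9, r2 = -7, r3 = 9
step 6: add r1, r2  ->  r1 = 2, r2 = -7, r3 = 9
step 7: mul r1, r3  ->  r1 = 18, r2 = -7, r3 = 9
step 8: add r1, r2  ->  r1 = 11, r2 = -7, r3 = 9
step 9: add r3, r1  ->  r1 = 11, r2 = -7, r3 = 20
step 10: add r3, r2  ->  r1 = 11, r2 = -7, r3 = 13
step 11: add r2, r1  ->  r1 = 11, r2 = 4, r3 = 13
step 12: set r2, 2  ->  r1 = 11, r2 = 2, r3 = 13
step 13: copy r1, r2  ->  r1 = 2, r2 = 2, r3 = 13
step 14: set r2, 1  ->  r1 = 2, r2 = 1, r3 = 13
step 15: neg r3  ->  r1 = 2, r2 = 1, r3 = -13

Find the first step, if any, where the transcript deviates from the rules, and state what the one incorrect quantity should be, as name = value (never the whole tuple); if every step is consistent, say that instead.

1. r3 = -9 (no discrepancy)
2. r3 = -(-9) = 9 (agrees with the transcript)
3. r1 = -5 + 9 = 4 (consistent with the transcript)
4. r2 = -7 (matches)
5. r1 = 9 (exactly as logged)
6. r1 = 9 + -7 = 2 (checks out)
7. r1 = 2 * 9 = 18 (exactly as logged)
8. r1 = 18 + -7 = 11 (agrees with the transcript)
9. r3 = 9 + 11 = 20 (agrees with the transcript)
10. r3 = 20 + -7 = 13 (matches)
11. r2 = -7 + 11 = 4 (verified)
12. r2 = 2 (in agreement)
13. r1 = 2 (exactly as logged)
14. r2 = 1 (checks out)
15. r3 = -(13) = -13 (exactly as logged)
The whole run recomputes cleanly — no discrepancies.

no error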